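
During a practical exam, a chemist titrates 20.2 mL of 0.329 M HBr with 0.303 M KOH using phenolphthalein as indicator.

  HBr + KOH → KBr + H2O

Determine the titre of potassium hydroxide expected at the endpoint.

21.9 mL

n(HBr) = 0.0202 L × 0.329 mol/L = 6.65 × 10^-3 mol
n(KOH) = 6.65 × 10^-3 mol (1:1 stoichiometry)
V(KOH) = 6.65 × 10^-3 mol / 0.303 mol/L = 0.0219 L = 21.9 mL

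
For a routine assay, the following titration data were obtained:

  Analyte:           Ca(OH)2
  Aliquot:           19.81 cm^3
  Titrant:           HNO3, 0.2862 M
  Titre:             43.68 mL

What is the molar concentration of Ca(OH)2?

0.3155 M

Ca(OH)2 + 2 HNO3 → Ca(NO3)2 + 2 H2O
n(HNO3) = 0.04368 L × 0.2862 mol/L = 0.01250 mol
From the 1:2 mole ratio, n(Ca(OH)2) = 1/2 × 0.01250 = 6.251 × 10^-3 mol
[Ca(OH)2] = 6.251 × 10^-3 mol / 0.01981 L = 0.3155 mol/L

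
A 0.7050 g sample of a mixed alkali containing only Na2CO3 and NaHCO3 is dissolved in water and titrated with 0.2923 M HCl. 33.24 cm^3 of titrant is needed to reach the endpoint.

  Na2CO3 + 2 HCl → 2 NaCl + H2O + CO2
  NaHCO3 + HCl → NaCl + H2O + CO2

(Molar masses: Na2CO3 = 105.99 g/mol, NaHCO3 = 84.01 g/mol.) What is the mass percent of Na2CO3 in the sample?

n(HCl) = 0.03324 × 0.2923 = 9.716 × 10^-3 mol
Let x = n(Na2CO3), y = n(NaHCO3).
Titrant: 2x + 1y = 9.716 × 10^-3;  mass: 105.99x + 84.01y = 0.7050
Solving, x = 1.793 × 10^-3 mol, y = 6.129 × 10^-3 mol
mass of Na2CO3 = 1.793 × 10^-3 × 105.99 = 0.1901 g
% Na2CO3 = 0.1901 / 0.7050 × 100 = 26.96 %

26.96 %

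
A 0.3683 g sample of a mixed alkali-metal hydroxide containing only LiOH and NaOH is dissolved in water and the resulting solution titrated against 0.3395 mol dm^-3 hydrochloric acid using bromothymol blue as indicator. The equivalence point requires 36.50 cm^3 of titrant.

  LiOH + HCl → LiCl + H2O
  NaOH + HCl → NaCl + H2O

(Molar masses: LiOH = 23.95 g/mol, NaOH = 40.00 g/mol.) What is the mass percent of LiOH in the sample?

n(HCl) = 0.03650 × 0.3395 = 0.01239 mol
Let x = n(LiOH), y = n(NaOH).
Titrant: 1x + 1y = 0.01239;  mass: 23.95x + 40.00y = 0.3683
Solving, x = 7.936 × 10^-3 mol, y = 4.456 × 10^-3 mol
mass of LiOH = 7.936 × 10^-3 × 23.95 = 0.1901 g
% LiOH = 0.1901 / 0.3683 × 100 = 51.61 %

51.61 %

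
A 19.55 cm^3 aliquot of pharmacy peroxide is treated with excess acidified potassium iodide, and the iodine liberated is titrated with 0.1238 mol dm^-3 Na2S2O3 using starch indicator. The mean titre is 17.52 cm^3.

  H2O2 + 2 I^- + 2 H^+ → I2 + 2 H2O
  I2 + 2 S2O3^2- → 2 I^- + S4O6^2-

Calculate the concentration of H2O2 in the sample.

n(S2O3^2-) = 0.01752 × 0.1238 = 2.169 × 10^-3 mol
n(I2) = n(S2O3^2-)/2 = 1.084 × 10^-3 mol
n(H2O2) in the aliquot = 1.084 × 10^-3 mol (1:1 ratio)
[H2O2] = 1.084 × 10^-3 / 0.01955 = 0.05547 mol/L

0.05547 mol/L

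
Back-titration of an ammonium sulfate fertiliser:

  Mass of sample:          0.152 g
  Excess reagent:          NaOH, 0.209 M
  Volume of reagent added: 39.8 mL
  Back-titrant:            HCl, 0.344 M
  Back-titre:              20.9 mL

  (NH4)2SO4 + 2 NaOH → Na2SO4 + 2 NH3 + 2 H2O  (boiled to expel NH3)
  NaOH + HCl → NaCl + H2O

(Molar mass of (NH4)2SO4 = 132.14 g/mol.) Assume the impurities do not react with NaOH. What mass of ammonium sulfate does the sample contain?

0.0746 g

n(NaOH) added = 0.0398 × 0.209 = 8.32 × 10^-3 mol
n(HCl) used in back-titration = 0.0209 × 0.344 = 7.19 × 10^-3 mol
n(NaOH) left over = 7.19 × 10^-3 mol (1:1 ratio)
n(NaOH) consumed by analyte = 8.32 × 10^-3 − 7.19 × 10^-3 = 1.13 × 10^-3 mol
From the 1:2 ratio, n((NH4)2SO4) = 1/2 × 1.13 × 10^-3 = 5.64 × 10^-4 mol
mass of (NH4)2SO4 = 5.64 × 10^-4 × 132.14 = 0.0746 g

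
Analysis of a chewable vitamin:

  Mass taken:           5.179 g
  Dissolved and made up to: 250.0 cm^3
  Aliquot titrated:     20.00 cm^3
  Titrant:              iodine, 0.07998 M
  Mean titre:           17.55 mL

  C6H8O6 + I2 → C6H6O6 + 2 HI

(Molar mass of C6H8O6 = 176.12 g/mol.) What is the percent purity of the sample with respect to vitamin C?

59.67 %

n(I2) per titration = 0.01755 × 0.07998 = 1.404 × 10^-3 mol
n(C6H8O6) in each aliquot = 1.404 × 10^-3 mol (1:1 ratio)
n(C6H8O6) in the whole flask = 1.404 × 10^-3 × 250.0/20.00 = 0.01755 mol
mass of C6H8O6 = 0.01755 × 176.12 = 3.090 g
% C6H8O6 = 3.090 / 5.179 × 100 = 59.67 %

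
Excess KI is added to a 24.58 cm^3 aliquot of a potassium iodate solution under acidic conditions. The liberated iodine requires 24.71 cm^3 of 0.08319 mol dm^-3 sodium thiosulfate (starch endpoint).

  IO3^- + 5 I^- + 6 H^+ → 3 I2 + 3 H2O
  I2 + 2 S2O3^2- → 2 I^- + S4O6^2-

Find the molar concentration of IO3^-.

0.01394 mol/L

n(S2O3^2-) = 0.02471 × 0.08319 = 2.056 × 10^-3 mol
n(I2) = n(S2O3^2-)/2 = 1.028 × 10^-3 mol
From the 1:3 ratio, n(IO3^-) in the aliquot = 1/3 × 1.028 × 10^-3 = 3.426 × 10^-4 mol
[IO3^-] = 3.426 × 10^-4 / 0.02458 = 0.01394 mol/L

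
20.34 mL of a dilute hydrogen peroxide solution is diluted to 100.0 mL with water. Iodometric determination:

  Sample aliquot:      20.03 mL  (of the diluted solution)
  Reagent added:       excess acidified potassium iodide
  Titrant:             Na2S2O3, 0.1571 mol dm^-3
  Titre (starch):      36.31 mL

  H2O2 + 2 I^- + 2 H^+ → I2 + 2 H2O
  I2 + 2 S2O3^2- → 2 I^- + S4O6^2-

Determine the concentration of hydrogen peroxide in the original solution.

n(S2O3^2-) = 0.03631 × 0.1571 = 5.704 × 10^-3 mol
n(I2) = n(S2O3^2-)/2 = 2.852 × 10^-3 mol
n(H2O2) in the aliquot = 2.852 × 10^-3 mol (1:1 ratio)
[H2O2]_dilute = 2.852 × 10^-3 / 0.02003 = 0.1424 mol/L
[H2O2]_original = 0.1424 × 100.0/20.34 = 0.7001 mol/L

0.7001 mol/L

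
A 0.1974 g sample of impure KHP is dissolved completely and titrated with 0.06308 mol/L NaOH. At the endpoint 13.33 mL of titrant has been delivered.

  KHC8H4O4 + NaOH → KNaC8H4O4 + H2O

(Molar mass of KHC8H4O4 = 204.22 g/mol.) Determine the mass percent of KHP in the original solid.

n(NaOH) = 0.01333 L × 0.06308 mol/L = 8.409 × 10^-4 mol
n(KHC8H4O4) = 8.409 × 10^-4 mol (1:1 ratio)
mass of KHC8H4O4 = 8.409 × 10^-4 × 204.22 g/mol = 0.1717 g
% KHC8H4O4 = 0.1717 / 0.1974 × 100 = 86.99 %

86.99 %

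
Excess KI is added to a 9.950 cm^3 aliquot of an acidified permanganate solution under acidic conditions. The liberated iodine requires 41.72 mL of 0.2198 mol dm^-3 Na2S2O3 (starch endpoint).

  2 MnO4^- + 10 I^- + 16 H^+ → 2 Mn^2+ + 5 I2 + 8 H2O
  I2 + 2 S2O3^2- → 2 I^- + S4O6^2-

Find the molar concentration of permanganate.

n(S2O3^2-) = 0.04172 × 0.2198 = 9.170 × 10^-3 mol
n(I2) = n(S2O3^2-)/2 = 4.585 × 10^-3 mol
From the 2:5 ratio, n(MnO4^-) in the aliquot = 2/5 × 4.585 × 10^-3 = 1.834 × 10^-3 mol
[MnO4^-] = 1.834 × 10^-3 / 0.009950 = 0.1843 mol/L

0.1843 mol/L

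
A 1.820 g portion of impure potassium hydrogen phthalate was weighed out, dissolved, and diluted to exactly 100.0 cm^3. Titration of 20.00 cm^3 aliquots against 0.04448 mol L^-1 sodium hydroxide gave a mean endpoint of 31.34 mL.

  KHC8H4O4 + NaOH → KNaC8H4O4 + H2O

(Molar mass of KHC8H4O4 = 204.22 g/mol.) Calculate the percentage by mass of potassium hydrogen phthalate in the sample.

78.21 %

n(NaOH) per titration = 0.03134 × 0.04448 = 1.394 × 10^-3 mol
n(KHC8H4O4) in each aliquot = 1.394 × 10^-3 mol (1:1 ratio)
n(KHC8H4O4) in the whole flask = 1.394 × 10^-3 × 100.0/20.00 = 6.970 × 10^-3 mol
mass of KHC8H4O4 = 6.970 × 10^-3 × 204.22 = 1.423 g
% KHC8H4O4 = 1.423 / 1.820 × 100 = 78.21 %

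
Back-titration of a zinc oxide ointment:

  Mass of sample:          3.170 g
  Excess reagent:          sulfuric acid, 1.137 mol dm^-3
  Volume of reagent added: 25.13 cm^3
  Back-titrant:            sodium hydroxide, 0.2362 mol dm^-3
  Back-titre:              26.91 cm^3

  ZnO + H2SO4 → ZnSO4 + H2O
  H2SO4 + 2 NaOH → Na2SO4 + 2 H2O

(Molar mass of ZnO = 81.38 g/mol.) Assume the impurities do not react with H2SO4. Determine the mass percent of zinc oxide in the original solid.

n(H2SO4) added = 0.02513 × 1.137 = 0.02857 mol
n(NaOH) used in back-titration = 0.02691 × 0.2362 = 6.356 × 10^-3 mol
From the 1:2 ratio, n(H2SO4) left over = 1/2 × 6.356 × 10^-3 = 3.178 × 10^-3 mol
n(H2SO4) consumed by analyte = 0.02857 − 3.178 × 10^-3 = 0.02539 mol
n(ZnO) = 0.02539 mol (1:1 ratio)
mass of ZnO = 0.02539 × 81.38 = 2.067 g
% ZnO = 2.067 / 3.170 × 100 = 65.19 %

65.19 %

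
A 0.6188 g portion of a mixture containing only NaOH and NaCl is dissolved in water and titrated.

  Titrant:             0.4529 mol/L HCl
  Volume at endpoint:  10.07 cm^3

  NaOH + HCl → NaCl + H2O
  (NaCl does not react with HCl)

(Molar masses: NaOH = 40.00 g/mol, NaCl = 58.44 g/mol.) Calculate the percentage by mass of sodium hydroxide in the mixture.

29.48 %

n(HCl) = 0.01007 × 0.4529 = 4.561 × 10^-3 mol
Let x = n(NaOH), y = n(NaCl).
Titrant: 1x = 4.561 × 10^-3;  mass: 40.00x + 58.44y = 0.6188
Solving, x = 4.561 × 10^-3 mol, y = 7.467 × 10^-3 mol
mass of NaOH = 4.561 × 10^-3 × 40.00 = 0.1824 g
% NaOH = 0.1824 / 0.6188 × 100 = 29.48 %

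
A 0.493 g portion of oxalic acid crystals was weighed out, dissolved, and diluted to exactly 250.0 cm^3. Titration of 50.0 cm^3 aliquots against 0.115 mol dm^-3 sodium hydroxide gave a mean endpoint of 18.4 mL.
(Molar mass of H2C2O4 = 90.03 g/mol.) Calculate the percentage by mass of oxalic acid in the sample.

H2C2O4 + 2 NaOH → Na2C2O4 + 2 H2O
n(NaOH) per titration = 0.0184 × 0.115 = 2.12 × 10^-3 mol
From the 1:2 ratio, n(H2C2O4) in each aliquot = 1/2 × 2.12 × 10^-3 = 1.06 × 10^-3 mol
n(H2C2O4) in the whole flask = 1.06 × 10^-3 × 250.0/50.0 = 5.29 × 10^-3 mol
mass of H2C2O4 = 5.29 × 10^-3 × 90.03 = 0.476 g
% H2C2O4 = 0.476 / 0.493 × 100 = 96.6 %

96.6 %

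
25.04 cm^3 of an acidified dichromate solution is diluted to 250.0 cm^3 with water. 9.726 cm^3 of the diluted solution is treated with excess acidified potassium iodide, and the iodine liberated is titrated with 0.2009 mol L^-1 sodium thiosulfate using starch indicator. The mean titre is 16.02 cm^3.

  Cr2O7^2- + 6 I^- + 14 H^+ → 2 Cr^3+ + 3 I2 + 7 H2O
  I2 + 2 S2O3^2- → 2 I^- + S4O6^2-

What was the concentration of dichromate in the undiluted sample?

n(S2O3^2-) = 0.01602 × 0.2009 = 3.218 × 10^-3 mol
n(I2) = n(S2O3^2-)/2 = 1.609 × 10^-3 mol
From the 1:3 ratio, n(Cr2O7^2-) in the aliquot = 1/3 × 1.609 × 10^-3 = 5.364 × 10^-4 mol
[Cr2O7^2-]_dilute = 5.364 × 10^-4 / 0.009726 = 0.05515 mol/L
[Cr2O7^2-]_original = 0.05515 × 250.0/25.04 = 0.5506 mol/L

0.5506 mol/L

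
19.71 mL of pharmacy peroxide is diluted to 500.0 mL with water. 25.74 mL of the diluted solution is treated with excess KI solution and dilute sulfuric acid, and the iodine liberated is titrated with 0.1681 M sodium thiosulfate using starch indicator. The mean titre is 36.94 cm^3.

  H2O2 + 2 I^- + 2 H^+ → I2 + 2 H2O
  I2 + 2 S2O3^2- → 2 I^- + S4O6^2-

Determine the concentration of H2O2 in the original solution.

3.060 M

n(S2O3^2-) = 0.03694 × 0.1681 = 6.210 × 10^-3 mol
n(I2) = n(S2O3^2-)/2 = 3.105 × 10^-3 mol
n(H2O2) in the aliquot = 3.105 × 10^-3 mol (1:1 ratio)
[H2O2]_dilute = 3.105 × 10^-3 / 0.02574 = 0.1206 mol/L
[H2O2]_original = 0.1206 × 500.0/19.71 = 3.060 mol/L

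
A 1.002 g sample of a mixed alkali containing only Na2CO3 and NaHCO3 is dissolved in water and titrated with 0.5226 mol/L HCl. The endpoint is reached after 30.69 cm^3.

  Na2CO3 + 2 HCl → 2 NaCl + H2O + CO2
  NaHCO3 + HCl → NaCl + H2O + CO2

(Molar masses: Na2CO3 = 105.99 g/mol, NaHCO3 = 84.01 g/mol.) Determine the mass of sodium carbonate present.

0.5902 g

n(HCl) = 0.03069 × 0.5226 = 0.01604 mol
Let x = n(Na2CO3), y = n(NaHCO3).
Titrant: 2x + 1y = 0.01604;  mass: 105.99x + 84.01y = 1.002
Solving, x = 5.568 × 10^-3 mol, y = 4.902 × 10^-3 mol
mass of Na2CO3 = 5.568 × 10^-3 × 105.99 = 0.5902 g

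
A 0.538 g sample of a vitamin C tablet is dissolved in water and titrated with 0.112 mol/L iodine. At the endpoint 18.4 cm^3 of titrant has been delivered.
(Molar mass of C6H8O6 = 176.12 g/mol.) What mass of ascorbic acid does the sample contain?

0.363 g

C6H8O6 + I2 → C6H6O6 + 2 HI
n(I2) = 0.0184 L × 0.112 mol/L = 2.06 × 10^-3 mol
n(C6H8O6) = 2.06 × 10^-3 mol (1:1 ratio)
mass of C6H8O6 = 2.06 × 10^-3 × 176.12 g/mol = 0.363 g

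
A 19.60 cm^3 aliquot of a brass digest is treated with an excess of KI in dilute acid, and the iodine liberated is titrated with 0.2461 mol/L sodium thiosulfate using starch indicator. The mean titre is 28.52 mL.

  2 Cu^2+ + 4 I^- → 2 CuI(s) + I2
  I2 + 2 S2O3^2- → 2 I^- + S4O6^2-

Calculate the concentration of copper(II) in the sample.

n(S2O3^2-) = 0.02852 × 0.2461 = 7.019 × 10^-3 mol
n(I2) = n(S2O3^2-)/2 = 3.509 × 10^-3 mol
From the 2:1 ratio, n(Cu2+) in the aliquot = 2/1 × 3.509 × 10^-3 = 7.019 × 10^-3 mol
[Cu2+] = 7.019 × 10^-3 / 0.01960 = 0.3581 mol/L

0.3581 mol/L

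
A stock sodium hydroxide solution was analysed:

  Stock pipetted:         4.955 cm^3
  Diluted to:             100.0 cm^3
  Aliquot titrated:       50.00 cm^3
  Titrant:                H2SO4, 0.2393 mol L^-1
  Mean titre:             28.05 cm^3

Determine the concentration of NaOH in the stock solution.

2 NaOH + H2SO4 → Na2SO4 + 2 H2O
n(H2SO4) = 0.02805 × 0.2393 = 6.712 × 10^-3 mol
From the 2:1 ratio, n(NaOH) in the aliquot = 2/1 × 6.712 × 10^-3 = 0.01342 mol
[NaOH]_dilute = 0.01342 / 0.05000 = 0.2685 mol/L
Dilution factor = 100.0 / 4.955 = 20.18
[NaOH]_stock = 0.2685 × 20.18 = 5.419 mol/L

5.419 mol/L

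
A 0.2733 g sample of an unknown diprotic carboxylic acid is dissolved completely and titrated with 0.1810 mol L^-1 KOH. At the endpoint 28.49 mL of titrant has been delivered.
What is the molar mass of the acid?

n(KOH) = 0.02849 L × 0.1810 mol/L = 5.157 × 10^-3 mol
From the 1:2 ratio, n(H2A) = 1/2 × 5.157 × 10^-3 = 2.578 × 10^-3 mol
M = m / n = 0.2733 g / 2.578 × 10^-3 mol = 106.0 g/mol

106.0 g/mol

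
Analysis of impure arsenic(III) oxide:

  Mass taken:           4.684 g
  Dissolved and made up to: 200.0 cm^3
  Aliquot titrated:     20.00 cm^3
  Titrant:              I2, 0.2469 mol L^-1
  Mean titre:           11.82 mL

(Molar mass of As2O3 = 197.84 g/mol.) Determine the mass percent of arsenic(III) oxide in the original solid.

61.63 %

As2O3 + 2 I2 + 2 H2O → As2O5 + 4 HI
n(I2) per titration = 0.01182 × 0.2469 = 2.918 × 10^-3 mol
From the 1:2 ratio, n(As2O3) in each aliquot = 1/2 × 2.918 × 10^-3 = 1.459 × 10^-3 mol
n(As2O3) in the whole flask = 1.459 × 10^-3 × 200.0/20.00 = 0.01459 mol
mass of As2O3 = 0.01459 × 197.84 = 2.887 g
% As2O3 = 2.887 / 4.684 × 100 = 61.63 %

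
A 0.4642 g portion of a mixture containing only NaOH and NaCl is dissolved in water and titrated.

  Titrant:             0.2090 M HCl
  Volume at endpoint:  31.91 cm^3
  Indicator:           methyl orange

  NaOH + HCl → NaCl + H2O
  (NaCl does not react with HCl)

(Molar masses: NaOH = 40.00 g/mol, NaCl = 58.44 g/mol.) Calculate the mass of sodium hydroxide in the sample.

0.2668 g

n(HCl) = 0.03191 × 0.2090 = 6.669 × 10^-3 mol
Let x = n(NaOH), y = n(NaCl).
Titrant: 1x = 6.669 × 10^-3;  mass: 40.00x + 58.44y = 0.4642
Solving, x = 6.669 × 10^-3 mol, y = 3.378 × 10^-3 mol
mass of NaOH = 6.669 × 10^-3 × 40.00 = 0.2668 g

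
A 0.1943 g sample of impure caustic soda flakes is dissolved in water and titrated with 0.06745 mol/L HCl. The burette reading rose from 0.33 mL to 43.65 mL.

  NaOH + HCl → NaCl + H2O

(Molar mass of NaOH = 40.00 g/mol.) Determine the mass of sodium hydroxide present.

n(HCl) = 0.04332 L × 0.06745 mol/L = 2.922 × 10^-3 mol
n(NaOH) = 2.922 × 10^-3 mol (1:1 ratio)
mass of NaOH = 2.922 × 10^-3 × 40.00 g/mol = 0.1169 g

0.1169 g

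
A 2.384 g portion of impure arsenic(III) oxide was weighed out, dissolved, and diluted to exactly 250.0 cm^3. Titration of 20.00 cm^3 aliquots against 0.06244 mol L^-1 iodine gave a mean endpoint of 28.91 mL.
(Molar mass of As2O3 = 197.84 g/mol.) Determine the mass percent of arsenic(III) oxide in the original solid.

93.63 %

As2O3 + 2 I2 + 2 H2O → As2O5 + 4 HI
n(I2) per titration = 0.02891 × 0.06244 = 1.805 × 10^-3 mol
From the 1:2 ratio, n(As2O3) in each aliquot = 1/2 × 1.805 × 10^-3 = 9.026 × 10^-4 mol
n(As2O3) in the whole flask = 9.026 × 10^-4 × 250.0/20.00 = 0.01128 mol
mass of As2O3 = 0.01128 × 197.84 = 2.232 g
% As2O3 = 2.232 / 2.384 × 100 = 93.63 %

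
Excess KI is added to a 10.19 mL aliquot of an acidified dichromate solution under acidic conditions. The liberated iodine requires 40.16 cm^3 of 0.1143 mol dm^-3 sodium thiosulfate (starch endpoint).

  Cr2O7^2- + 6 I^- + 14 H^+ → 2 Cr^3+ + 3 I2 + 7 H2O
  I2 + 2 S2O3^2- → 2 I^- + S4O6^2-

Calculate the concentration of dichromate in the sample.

0.07508 mol/L

n(S2O3^2-) = 0.04016 × 0.1143 = 4.590 × 10^-3 mol
n(I2) = n(S2O3^2-)/2 = 2.295 × 10^-3 mol
From the 1:3 ratio, n(Cr2O7^2-) in the aliquot = 1/3 × 2.295 × 10^-3 = 7.650 × 10^-4 mol
[Cr2O7^2-] = 7.650 × 10^-4 / 0.01019 = 0.07508 mol/L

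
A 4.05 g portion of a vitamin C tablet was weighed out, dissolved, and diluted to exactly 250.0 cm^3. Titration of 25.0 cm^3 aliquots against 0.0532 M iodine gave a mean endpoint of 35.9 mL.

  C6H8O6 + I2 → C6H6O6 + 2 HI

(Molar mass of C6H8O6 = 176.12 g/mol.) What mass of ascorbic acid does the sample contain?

n(I2) per titration = 0.0359 × 0.0532 = 1.91 × 10^-3 mol
n(C6H8O6) in each aliquot = 1.91 × 10^-3 mol (1:1 ratio)
n(C6H8O6) in the whole flask = 1.91 × 10^-3 × 250.0/25.0 = 0.0191 mol
mass of C6H8O6 = 0.0191 × 176.12 = 3.36 g

3.36 g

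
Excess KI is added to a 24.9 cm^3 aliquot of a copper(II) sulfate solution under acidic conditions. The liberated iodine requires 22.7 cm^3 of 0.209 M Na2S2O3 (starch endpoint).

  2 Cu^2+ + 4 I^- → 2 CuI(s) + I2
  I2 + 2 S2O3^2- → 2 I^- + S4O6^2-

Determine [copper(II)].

n(S2O3^2-) = 0.0227 × 0.209 = 4.74 × 10^-3 mol
n(I2) = n(S2O3^2-)/2 = 2.37 × 10^-3 mol
From the 2:1 ratio, n(Cu2+) in the aliquot = 2/1 × 2.37 × 10^-3 = 4.74 × 10^-3 mol
[Cu2+] = 4.74 × 10^-3 / 0.0249 = 0.191 mol/L

0.191 M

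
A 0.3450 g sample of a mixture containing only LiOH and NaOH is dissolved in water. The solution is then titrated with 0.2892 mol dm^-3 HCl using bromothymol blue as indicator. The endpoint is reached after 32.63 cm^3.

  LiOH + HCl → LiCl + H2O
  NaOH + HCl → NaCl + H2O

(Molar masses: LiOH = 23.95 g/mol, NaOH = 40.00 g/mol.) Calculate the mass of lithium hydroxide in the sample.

0.04844 g

n(HCl) = 0.03263 × 0.2892 = 9.437 × 10^-3 mol
Let x = n(LiOH), y = n(NaOH).
Titrant: 1x + 1y = 9.437 × 10^-3;  mass: 23.95x + 40.00y = 0.3450
Solving, x = 2.023 × 10^-3 mol, y = 7.414 × 10^-3 mol
mass of LiOH = 2.023 × 10^-3 × 23.95 = 0.04844 g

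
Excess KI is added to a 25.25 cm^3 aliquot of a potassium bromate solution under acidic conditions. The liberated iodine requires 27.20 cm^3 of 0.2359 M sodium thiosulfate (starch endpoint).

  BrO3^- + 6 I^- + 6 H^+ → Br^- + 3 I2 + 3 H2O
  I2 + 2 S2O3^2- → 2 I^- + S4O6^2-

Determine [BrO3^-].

n(S2O3^2-) = 0.02720 × 0.2359 = 6.416 × 10^-3 mol
n(I2) = n(S2O3^2-)/2 = 3.208 × 10^-3 mol
From the 1:3 ratio, n(BrO3^-) in the aliquot = 1/3 × 3.208 × 10^-3 = 1.069 × 10^-3 mol
[BrO3^-] = 1.069 × 10^-3 / 0.02525 = 0.04235 mol/L

0.04235 M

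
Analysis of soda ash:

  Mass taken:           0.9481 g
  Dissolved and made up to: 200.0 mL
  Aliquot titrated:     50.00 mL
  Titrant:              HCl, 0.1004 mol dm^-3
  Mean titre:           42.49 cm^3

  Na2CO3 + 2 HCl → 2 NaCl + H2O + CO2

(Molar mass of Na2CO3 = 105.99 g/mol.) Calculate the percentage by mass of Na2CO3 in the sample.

95.38 %

n(HCl) per titration = 0.04249 × 0.1004 = 4.266 × 10^-3 mol
From the 1:2 ratio, n(Na2CO3) in each aliquot = 1/2 × 4.266 × 10^-3 = 2.133 × 10^-3 mol
n(Na2CO3) in the whole flask = 2.133 × 10^-3 × 200.0/50.00 = 8.532 × 10^-3 mol
mass of Na2CO3 = 8.532 × 10^-3 × 105.99 = 0.9043 g
% Na2CO3 = 0.9043 / 0.9481 × 100 = 95.38 %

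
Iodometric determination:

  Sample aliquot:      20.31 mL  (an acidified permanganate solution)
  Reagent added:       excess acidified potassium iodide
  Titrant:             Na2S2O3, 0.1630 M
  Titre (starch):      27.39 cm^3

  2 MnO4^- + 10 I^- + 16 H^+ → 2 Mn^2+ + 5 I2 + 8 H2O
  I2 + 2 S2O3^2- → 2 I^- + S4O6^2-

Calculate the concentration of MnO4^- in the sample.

n(S2O3^2-) = 0.02739 × 0.1630 = 4.465 × 10^-3 mol
n(I2) = n(S2O3^2-)/2 = 2.232 × 10^-3 mol
From the 2:5 ratio, n(MnO4^-) in the aliquot = 2/5 × 2.232 × 10^-3 = 8.929 × 10^-4 mol
[MnO4^-] = 8.929 × 10^-4 / 0.02031 = 0.04396 mol/L

0.04396 M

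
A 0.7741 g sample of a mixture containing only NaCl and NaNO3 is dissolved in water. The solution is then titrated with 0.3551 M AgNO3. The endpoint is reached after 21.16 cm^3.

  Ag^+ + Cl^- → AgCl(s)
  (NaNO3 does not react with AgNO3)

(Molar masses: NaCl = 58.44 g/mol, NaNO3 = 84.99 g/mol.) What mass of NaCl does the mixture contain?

n(AgNO3) = 0.02116 × 0.3551 = 7.514 × 10^-3 mol
Let x = n(NaCl), y = n(NaNO3).
Titrant: 1x = 7.514 × 10^-3;  mass: 58.44x + 84.99y = 0.7741
Solving, x = 7.514 × 10^-3 mol, y = 3.941 × 10^-3 mol
mass of NaCl = 7.514 × 10^-3 × 58.44 = 0.4391 g

0.4391 g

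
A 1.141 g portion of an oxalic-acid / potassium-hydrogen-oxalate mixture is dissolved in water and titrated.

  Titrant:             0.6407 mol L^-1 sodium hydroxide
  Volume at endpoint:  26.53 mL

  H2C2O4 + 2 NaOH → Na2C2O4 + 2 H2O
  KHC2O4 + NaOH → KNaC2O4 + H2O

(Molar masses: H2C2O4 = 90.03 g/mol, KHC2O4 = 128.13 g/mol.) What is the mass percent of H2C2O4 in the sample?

n(NaOH) = 0.02653 × 0.6407 = 0.01700 mol
Let x = n(H2C2O4), y = n(KHC2O4).
Titrant: 2x + 1y = 0.01700;  mass: 90.03x + 128.13y = 1.141
Solving, x = 6.238 × 10^-3 mol, y = 4.522 × 10^-3 mol
mass of H2C2O4 = 6.238 × 10^-3 × 90.03 = 0.5616 g
% H2C2O4 = 0.5616 / 1.141 × 100 = 49.22 %

49.22 %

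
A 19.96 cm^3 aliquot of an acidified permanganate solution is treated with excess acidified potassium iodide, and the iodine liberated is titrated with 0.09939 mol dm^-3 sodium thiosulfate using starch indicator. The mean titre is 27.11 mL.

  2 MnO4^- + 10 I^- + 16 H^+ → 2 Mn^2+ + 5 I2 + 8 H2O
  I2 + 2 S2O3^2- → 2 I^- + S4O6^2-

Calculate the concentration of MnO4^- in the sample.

n(S2O3^2-) = 0.02711 × 0.09939 = 2.694 × 10^-3 mol
n(I2) = n(S2O3^2-)/2 = 1.347 × 10^-3 mol
From the 2:5 ratio, n(MnO4^-) in the aliquot = 2/5 × 1.347 × 10^-3 = 5.389 × 10^-4 mol
[MnO4^-] = 5.389 × 10^-4 / 0.01996 = 0.02700 mol/L

0.02700 mol/L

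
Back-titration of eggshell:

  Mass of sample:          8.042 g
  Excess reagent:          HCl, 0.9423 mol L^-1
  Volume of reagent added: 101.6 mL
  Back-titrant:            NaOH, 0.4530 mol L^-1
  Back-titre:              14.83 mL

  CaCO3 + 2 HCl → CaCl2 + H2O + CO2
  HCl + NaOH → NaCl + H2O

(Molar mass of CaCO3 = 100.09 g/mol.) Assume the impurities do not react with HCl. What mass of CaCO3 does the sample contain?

n(HCl) added = 0.1016 × 0.9423 = 0.09574 mol
n(NaOH) used in back-titration = 0.01483 × 0.4530 = 6.718 × 10^-3 mol
n(HCl) left over = 6.718 × 10^-3 mol (1:1 ratio)
n(HCl) consumed by analyte = 0.09574 − 6.718 × 10^-3 = 0.08902 mol
From the 1:2 ratio, n(CaCO3) = 1/2 × 0.08902 = 0.04451 mol
mass of CaCO3 = 0.04451 × 100.09 = 4.455 g

4.455 g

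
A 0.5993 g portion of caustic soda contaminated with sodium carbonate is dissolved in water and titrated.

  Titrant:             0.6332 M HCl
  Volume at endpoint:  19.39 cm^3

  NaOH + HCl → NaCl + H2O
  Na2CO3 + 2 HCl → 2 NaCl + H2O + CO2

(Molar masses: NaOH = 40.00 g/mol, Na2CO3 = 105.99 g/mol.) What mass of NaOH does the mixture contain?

n(HCl) = 0.01939 × 0.6332 = 0.01228 mol
Let x = n(NaOH), y = n(Na2CO3).
Titrant: 1x + 2y = 0.01228;  mass: 40.00x + 105.99y = 0.5993
Solving, x = 3.952 × 10^-3 mol, y = 4.163 × 10^-3 mol
mass of NaOH = 3.952 × 10^-3 × 40.00 = 0.1581 g

0.1581 g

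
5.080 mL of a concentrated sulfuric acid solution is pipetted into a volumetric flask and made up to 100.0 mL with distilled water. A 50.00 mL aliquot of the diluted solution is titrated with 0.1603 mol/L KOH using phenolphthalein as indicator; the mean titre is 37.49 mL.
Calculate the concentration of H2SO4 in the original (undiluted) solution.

H2SO4 + 2 KOH → K2SO4 + 2 H2O
n(KOH) = 0.03749 × 0.1603 = 6.010 × 10^-3 mol
From the 1:2 ratio, n(H2SO4) in the aliquot = 1/2 × 6.010 × 10^-3 = 3.005 × 10^-3 mol
[H2SO4]_dilute = 3.005 × 10^-3 / 0.05000 = 0.06010 mol/L
Dilution factor = 100.0 / 5.080 = 19.69
[H2SO4]_stock = 0.06010 × 19.69 = 1.183 mol/L

1.183 mol/L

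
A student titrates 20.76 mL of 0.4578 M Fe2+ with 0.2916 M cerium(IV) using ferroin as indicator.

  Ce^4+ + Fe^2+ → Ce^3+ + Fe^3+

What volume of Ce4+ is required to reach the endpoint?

n(Fe2+) = 0.02076 L × 0.4578 mol/L = 9.504 × 10^-3 mol
n(Ce4+) = 9.504 × 10^-3 mol (1:1 stoichiometry)
V(Ce4+) = 9.504 × 10^-3 mol / 0.2916 mol/L = 0.03259 L = 32.59 mL

32.59 mL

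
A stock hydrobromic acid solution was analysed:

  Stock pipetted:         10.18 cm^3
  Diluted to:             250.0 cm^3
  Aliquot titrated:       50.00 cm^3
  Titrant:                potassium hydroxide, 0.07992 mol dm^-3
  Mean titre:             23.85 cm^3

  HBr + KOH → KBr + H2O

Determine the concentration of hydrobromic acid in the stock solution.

n(KOH) = 0.02385 × 0.07992 = 1.906 × 10^-3 mol
n(HBr) in the aliquot = 1.906 × 10^-3 mol (1:1 ratio)
[HBr]_dilute = 1.906 × 10^-3 / 0.05000 = 0.03812 mol/L
Dilution factor = 250.0 / 10.18 = 24.56
[HBr]_stock = 0.03812 × 24.56 = 0.9362 mol/L

0.9362 mol/L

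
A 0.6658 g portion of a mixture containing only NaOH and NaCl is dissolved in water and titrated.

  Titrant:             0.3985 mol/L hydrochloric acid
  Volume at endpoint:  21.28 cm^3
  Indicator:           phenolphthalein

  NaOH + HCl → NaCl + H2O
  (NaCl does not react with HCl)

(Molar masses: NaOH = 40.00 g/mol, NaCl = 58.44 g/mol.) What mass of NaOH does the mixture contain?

n(HCl) = 0.02128 × 0.3985 = 8.480 × 10^-3 mol
Let x = n(NaOH), y = n(NaCl).
Titrant: 1x = 8.480 × 10^-3;  mass: 40.00x + 58.44y = 0.6658
Solving, x = 8.480 × 10^-3 mol, y = 5.589 × 10^-3 mol
mass of NaOH = 8.480 × 10^-3 × 40.00 = 0.3392 g

0.3392 g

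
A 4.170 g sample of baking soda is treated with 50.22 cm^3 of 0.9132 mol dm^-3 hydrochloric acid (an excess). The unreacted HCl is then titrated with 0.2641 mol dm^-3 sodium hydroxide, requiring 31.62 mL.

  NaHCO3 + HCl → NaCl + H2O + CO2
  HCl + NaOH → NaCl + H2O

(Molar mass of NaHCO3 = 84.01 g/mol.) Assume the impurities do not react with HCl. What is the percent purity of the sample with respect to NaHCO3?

n(HCl) added = 0.05022 × 0.9132 = 0.04586 mol
n(NaOH) used in back-titration = 0.03162 × 0.2641 = 8.351 × 10^-3 mol
n(HCl) left over = 8.351 × 10^-3 mol (1:1 ratio)
n(HCl) consumed by analyte = 0.04586 − 8.351 × 10^-3 = 0.03751 mol
n(NaHCO3) = 0.03751 mol (1:1 ratio)
mass of NaHCO3 = 0.03751 × 84.01 = 3.151 g
% NaHCO3 = 3.151 / 4.170 × 100 = 75.57 %

75.57 %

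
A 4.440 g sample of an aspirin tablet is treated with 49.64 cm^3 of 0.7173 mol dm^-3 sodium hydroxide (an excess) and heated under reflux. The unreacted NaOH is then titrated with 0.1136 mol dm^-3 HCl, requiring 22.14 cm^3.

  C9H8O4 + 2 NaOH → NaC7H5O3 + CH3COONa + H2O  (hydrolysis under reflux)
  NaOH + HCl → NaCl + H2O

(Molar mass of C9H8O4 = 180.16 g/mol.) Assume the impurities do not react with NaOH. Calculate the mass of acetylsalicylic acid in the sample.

n(NaOH) added = 0.04964 × 0.7173 = 0.03561 mol
n(HCl) used in back-titration = 0.02214 × 0.1136 = 2.515 × 10^-3 mol
n(NaOH) left over = 2.515 × 10^-3 mol (1:1 ratio)
n(NaOH) consumed by analyte = 0.03561 − 2.515 × 10^-3 = 0.03309 mol
From the 1:2 ratio, n(C9H8O4) = 1/2 × 0.03309 = 0.01655 mol
mass of C9H8O4 = 0.01655 × 180.16 = 2.981 g

2.981 g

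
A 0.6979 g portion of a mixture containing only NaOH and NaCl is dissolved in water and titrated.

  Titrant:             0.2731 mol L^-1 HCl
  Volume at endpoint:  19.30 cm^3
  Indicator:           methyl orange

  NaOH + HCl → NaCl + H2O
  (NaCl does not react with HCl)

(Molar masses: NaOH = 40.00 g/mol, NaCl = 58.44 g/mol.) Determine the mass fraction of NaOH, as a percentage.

30.21 %

n(HCl) = 0.01930 × 0.2731 = 5.271 × 10^-3 mol
Let x = n(NaOH), y = n(NaCl).
Titrant: 1x = 5.271 × 10^-3;  mass: 40.00x + 58.44y = 0.6979
Solving, x = 5.271 × 10^-3 mol, y = 8.334 × 10^-3 mol
mass of NaOH = 5.271 × 10^-3 × 40.00 = 0.2108 g
% NaOH = 0.2108 / 0.6979 × 100 = 30.21 %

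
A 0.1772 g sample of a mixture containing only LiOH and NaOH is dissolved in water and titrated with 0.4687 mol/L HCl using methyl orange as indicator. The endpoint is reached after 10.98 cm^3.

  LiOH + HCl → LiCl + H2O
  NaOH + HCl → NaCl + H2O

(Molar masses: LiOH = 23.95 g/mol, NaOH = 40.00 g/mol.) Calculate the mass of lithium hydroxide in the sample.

n(HCl) = 0.01098 × 0.4687 = 5.146 × 10^-3 mol
Let x = n(LiOH), y = n(NaOH).
Titrant: 1x + 1y = 5.146 × 10^-3;  mass: 23.95x + 40.00y = 0.1772
Solving, x = 1.785 × 10^-3 mol, y = 3.361 × 10^-3 mol
mass of LiOH = 1.785 × 10^-3 × 23.95 = 0.04276 g

0.04276 g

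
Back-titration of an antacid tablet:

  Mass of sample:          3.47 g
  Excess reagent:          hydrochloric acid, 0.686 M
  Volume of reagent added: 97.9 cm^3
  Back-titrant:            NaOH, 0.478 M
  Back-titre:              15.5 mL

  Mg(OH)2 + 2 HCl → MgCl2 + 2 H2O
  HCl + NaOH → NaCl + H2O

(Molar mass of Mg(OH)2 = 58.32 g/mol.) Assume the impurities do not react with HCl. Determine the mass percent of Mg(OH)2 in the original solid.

n(HCl) added = 0.0979 × 0.686 = 0.0672 mol
n(NaOH) used in back-titration = 0.0155 × 0.478 = 7.41 × 10^-3 mol
n(HCl) left over = 7.41 × 10^-3 mol (1:1 ratio)
n(HCl) consumed by analyte = 0.0672 − 7.41 × 10^-3 = 0.0598 mol
From the 1:2 ratio, n(Mg(OH)2) = 1/2 × 0.0598 = 0.0299 mol
mass of Mg(OH)2 = 0.0299 × 58.32 = 1.74 g
% Mg(OH)2 = 1.74 / 3.47 × 100 = 50.2 %

50.2 %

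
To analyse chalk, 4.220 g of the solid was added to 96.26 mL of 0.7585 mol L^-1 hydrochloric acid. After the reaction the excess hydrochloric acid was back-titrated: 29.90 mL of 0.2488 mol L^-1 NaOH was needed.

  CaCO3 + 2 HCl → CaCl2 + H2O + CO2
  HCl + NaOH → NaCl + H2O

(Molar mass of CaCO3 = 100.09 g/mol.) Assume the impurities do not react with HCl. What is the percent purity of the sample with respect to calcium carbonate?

77.76 %

n(HCl) added = 0.09626 × 0.7585 = 0.07301 mol
n(NaOH) used in back-titration = 0.02990 × 0.2488 = 7.439 × 10^-3 mol
n(HCl) left over = 7.439 × 10^-3 mol (1:1 ratio)
n(HCl) consumed by analyte = 0.07301 − 7.439 × 10^-3 = 0.06557 mol
From the 1:2 ratio, n(CaCO3) = 1/2 × 0.06557 = 0.03279 mol
mass of CaCO3 = 0.03279 × 100.09 = 3.282 g
% CaCO3 = 3.282 / 4.220 × 100 = 77.76 %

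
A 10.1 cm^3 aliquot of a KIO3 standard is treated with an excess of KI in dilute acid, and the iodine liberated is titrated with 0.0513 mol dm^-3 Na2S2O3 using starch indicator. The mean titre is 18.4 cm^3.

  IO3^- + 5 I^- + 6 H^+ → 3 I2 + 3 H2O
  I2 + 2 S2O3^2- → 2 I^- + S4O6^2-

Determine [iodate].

n(S2O3^2-) = 0.0184 × 0.0513 = 9.44 × 10^-4 mol
n(I2) = n(S2O3^2-)/2 = 4.72 × 10^-4 mol
From the 1:3 ratio, n(IO3^-) in the aliquot = 1/3 × 4.72 × 10^-4 = 1.57 × 10^-4 mol
[IO3^-] = 1.57 × 10^-4 / 0.0101 = 0.0156 mol/L

0.0156 mol/L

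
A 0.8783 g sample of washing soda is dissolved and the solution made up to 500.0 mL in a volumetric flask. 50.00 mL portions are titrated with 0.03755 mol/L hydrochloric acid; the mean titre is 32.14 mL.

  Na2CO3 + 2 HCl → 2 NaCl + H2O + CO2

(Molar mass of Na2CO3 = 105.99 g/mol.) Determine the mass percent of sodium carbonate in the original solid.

n(HCl) per titration = 0.03214 × 0.03755 = 1.207 × 10^-3 mol
From the 1:2 ratio, n(Na2CO3) in each aliquot = 1/2 × 1.207 × 10^-3 = 6.034 × 10^-4 mol
n(Na2CO3) in the whole flask = 6.034 × 10^-4 × 500.0/50.00 = 6.034 × 10^-3 mol
mass of Na2CO3 = 6.034 × 10^-3 × 105.99 = 0.6396 g
% Na2CO3 = 0.6396 / 0.8783 × 100 = 72.82 %

72.82 %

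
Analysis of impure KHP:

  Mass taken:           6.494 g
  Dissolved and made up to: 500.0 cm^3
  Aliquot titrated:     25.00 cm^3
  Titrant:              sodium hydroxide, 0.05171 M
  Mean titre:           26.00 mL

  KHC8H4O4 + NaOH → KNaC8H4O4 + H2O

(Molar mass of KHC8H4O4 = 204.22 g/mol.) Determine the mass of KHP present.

5.491 g

n(NaOH) per titration = 0.02600 × 0.05171 = 1.344 × 10^-3 mol
n(KHC8H4O4) in each aliquot = 1.344 × 10^-3 mol (1:1 ratio)
n(KHC8H4O4) in the whole flask = 1.344 × 10^-3 × 500.0/25.00 = 0.02689 mol
mass of KHC8H4O4 = 0.02689 × 204.22 = 5.491 g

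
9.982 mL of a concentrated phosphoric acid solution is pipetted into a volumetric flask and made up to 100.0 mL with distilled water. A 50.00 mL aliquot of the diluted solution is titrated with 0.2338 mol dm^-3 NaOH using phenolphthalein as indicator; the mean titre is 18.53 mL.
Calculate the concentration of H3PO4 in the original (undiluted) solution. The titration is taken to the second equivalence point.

H3PO4 + 2 NaOH → Na2HPO4 + 2 H2O
n(NaOH) = 0.01853 × 0.2338 = 4.332 × 10^-3 mol
From the 1:2 ratio, n(H3PO4) in the aliquot = 1/2 × 4.332 × 10^-3 = 2.166 × 10^-3 mol
[H3PO4]_dilute = 2.166 × 10^-3 / 0.05000 = 0.04332 mol/L
Dilution factor = 100.0 / 9.982 = 10.02
[H3PO4]_stock = 0.04332 × 10.02 = 0.4340 mol/L

0.4340 mol/L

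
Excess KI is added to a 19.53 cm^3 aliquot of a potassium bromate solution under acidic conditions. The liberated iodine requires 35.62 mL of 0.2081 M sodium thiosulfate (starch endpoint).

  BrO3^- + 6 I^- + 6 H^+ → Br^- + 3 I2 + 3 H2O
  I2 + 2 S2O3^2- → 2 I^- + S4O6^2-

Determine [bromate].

n(S2O3^2-) = 0.03562 × 0.2081 = 7.413 × 10^-3 mol
n(I2) = n(S2O3^2-)/2 = 3.706 × 10^-3 mol
From the 1:3 ratio, n(BrO3^-) in the aliquot = 1/3 × 3.706 × 10^-3 = 1.235 × 10^-3 mol
[BrO3^-] = 1.235 × 10^-3 / 0.01953 = 0.06326 mol/L

0.06326 M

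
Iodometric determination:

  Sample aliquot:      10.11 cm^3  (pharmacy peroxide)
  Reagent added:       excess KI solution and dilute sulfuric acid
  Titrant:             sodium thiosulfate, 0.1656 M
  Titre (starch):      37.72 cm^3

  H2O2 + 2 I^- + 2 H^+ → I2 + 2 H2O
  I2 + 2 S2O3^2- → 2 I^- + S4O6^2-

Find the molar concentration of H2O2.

n(S2O3^2-) = 0.03772 × 0.1656 = 6.246 × 10^-3 mol
n(I2) = n(S2O3^2-)/2 = 3.123 × 10^-3 mol
n(H2O2) in the aliquot = 3.123 × 10^-3 mol (1:1 ratio)
[H2O2] = 3.123 × 10^-3 / 0.01011 = 0.3089 mol/L

0.3089 M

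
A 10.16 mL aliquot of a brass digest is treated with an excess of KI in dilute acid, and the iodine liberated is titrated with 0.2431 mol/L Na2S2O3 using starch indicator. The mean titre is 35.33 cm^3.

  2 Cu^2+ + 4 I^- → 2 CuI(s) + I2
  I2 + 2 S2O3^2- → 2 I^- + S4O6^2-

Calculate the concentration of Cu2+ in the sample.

n(S2O3^2-) = 0.03533 × 0.2431 = 8.589 × 10^-3 mol
n(I2) = n(S2O3^2-)/2 = 4.294 × 10^-3 mol
From the 2:1 ratio, n(Cu2+) in the aliquot = 2/1 × 4.294 × 10^-3 = 8.589 × 10^-3 mol
[Cu2+] = 8.589 × 10^-3 / 0.01016 = 0.8453 mol/L

0.8453 mol/L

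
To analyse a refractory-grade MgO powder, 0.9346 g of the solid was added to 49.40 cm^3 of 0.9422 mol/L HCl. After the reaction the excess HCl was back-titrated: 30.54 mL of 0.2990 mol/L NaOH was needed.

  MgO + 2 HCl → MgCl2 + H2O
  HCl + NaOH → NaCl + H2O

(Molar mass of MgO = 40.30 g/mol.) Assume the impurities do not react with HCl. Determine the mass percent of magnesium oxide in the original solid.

80.66 %

n(HCl) added = 0.04940 × 0.9422 = 0.04654 mol
n(NaOH) used in back-titration = 0.03054 × 0.2990 = 9.131 × 10^-3 mol
n(HCl) left over = 9.131 × 10^-3 mol (1:1 ratio)
n(HCl) consumed by analyte = 0.04654 − 9.131 × 10^-3 = 0.03741 mol
From the 1:2 ratio, n(MgO) = 1/2 × 0.03741 = 0.01871 mol
mass of MgO = 0.01871 × 40.30 = 0.7539 g
% MgO = 0.7539 / 0.9346 × 100 = 80.66 %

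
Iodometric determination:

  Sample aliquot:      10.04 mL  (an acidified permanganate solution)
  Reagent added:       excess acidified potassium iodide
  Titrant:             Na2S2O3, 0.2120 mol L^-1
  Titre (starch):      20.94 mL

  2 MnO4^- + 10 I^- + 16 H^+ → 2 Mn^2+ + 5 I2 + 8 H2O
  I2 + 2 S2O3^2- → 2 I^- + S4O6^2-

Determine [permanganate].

n(S2O3^2-) = 0.02094 × 0.2120 = 4.439 × 10^-3 mol
n(I2) = n(S2O3^2-)/2 = 2.220 × 10^-3 mol
From the 2:5 ratio, n(MnO4^-) in the aliquot = 2/5 × 2.220 × 10^-3 = 8.879 × 10^-4 mol
[MnO4^-] = 8.879 × 10^-4 / 0.01004 = 0.08843 mol/L

0.08843 mol/L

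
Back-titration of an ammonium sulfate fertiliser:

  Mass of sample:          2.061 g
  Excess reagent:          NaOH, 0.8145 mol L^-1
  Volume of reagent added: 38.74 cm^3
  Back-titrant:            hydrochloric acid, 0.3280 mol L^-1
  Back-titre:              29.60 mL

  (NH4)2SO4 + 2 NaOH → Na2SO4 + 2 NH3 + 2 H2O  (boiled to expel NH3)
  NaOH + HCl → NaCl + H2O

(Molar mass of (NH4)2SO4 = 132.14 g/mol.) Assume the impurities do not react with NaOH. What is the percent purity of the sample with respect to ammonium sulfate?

n(NaOH) added = 0.03874 × 0.8145 = 0.03155 mol
n(HCl) used in back-titration = 0.02960 × 0.3280 = 9.709 × 10^-3 mol
n(NaOH) left over = 9.709 × 10^-3 mol (1:1 ratio)
n(NaOH) consumed by analyte = 0.03155 − 9.709 × 10^-3 = 0.02184 mol
From the 1:2 ratio, n((NH4)2SO4) = 1/2 × 0.02184 = 0.01092 mol
mass of (NH4)2SO4 = 0.01092 × 132.14 = 1.443 g
% (NH4)2SO4 = 1.443 / 2.061 × 100 = 70.03 %

70.03 %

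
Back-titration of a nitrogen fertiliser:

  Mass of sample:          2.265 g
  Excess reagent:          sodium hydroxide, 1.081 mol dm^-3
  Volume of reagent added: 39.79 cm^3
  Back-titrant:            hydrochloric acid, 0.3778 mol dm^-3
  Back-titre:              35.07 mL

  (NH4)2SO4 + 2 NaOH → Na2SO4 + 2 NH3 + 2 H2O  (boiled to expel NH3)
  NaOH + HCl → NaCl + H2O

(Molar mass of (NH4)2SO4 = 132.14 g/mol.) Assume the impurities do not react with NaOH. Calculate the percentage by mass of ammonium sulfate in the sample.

86.82 %

n(NaOH) added = 0.03979 × 1.081 = 0.04301 mol
n(HCl) used in back-titration = 0.03507 × 0.3778 = 0.01325 mol
n(NaOH) left over = 0.01325 mol (1:1 ratio)
n(NaOH) consumed by analyte = 0.04301 − 0.01325 = 0.02976 mol
From the 1:2 ratio, n((NH4)2SO4) = 1/2 × 0.02976 = 0.01488 mol
mass of (NH4)2SO4 = 0.01488 × 132.14 = 1.966 g
% (NH4)2SO4 = 1.966 / 2.265 × 100 = 86.82 %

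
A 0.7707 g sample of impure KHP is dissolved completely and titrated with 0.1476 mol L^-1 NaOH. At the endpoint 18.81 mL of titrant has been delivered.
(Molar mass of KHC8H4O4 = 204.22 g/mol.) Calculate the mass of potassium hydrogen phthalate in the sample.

0.5670 g

KHC8H4O4 + NaOH → KNaC8H4O4 + H2O
n(NaOH) = 0.01881 L × 0.1476 mol/L = 2.776 × 10^-3 mol
n(KHC8H4O4) = 2.776 × 10^-3 mol (1:1 ratio)
mass of KHC8H4O4 = 2.776 × 10^-3 × 204.22 g/mol = 0.5670 g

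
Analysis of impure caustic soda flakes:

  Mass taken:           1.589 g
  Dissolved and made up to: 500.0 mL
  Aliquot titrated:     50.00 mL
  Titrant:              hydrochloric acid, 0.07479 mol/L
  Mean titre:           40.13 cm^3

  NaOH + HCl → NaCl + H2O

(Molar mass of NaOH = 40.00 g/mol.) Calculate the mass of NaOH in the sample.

n(HCl) per titration = 0.04013 × 0.07479 = 3.001 × 10^-3 mol
n(NaOH) in each aliquot = 3.001 × 10^-3 mol (1:1 ratio)
n(NaOH) in the whole flask = 3.001 × 10^-3 × 500.0/50.00 = 0.03001 mol
mass of NaOH = 0.03001 × 40.00 = 1.201 g

1.201 g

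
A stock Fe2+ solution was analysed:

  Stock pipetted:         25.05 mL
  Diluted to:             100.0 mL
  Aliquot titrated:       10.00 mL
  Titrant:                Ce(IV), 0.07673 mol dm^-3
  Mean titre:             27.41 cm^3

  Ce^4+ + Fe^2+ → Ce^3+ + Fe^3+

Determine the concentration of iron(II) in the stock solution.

0.8396 mol/L

n(Ce4+) = 0.02741 × 0.07673 = 2.103 × 10^-3 mol
n(Fe2+) in the aliquot = 2.103 × 10^-3 mol (1:1 ratio)
[Fe2+]_dilute = 2.103 × 10^-3 / 0.01000 = 0.2103 mol/L
Dilution factor = 100.0 / 25.05 = 3.992
[Fe2+]_stock = 0.2103 × 3.992 = 0.8396 mol/L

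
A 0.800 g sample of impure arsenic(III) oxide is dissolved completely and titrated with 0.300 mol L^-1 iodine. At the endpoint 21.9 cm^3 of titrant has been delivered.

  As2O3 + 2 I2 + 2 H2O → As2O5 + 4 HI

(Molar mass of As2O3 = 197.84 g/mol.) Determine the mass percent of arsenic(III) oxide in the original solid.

81.2 %

n(I2) = 0.0219 L × 0.300 mol/L = 6.57 × 10^-3 mol
From the 1:2 ratio, n(As2O3) = 1/2 × 6.57 × 10^-3 = 3.28 × 10^-3 mol
mass of As2O3 = 3.28 × 10^-3 × 197.84 g/mol = 0.650 g
% As2O3 = 0.650 / 0.800 × 100 = 81.2 %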